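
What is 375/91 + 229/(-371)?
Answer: 2414/689 ≈ 3.5036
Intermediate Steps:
375/91 + 229/(-371) = 375*(1/91) + 229*(-1/371) = 375/91 - 229/371 = 2414/689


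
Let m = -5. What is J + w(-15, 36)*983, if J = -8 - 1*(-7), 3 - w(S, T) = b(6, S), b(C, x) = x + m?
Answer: 22608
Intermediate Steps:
b(C, x) = -5 + x (b(C, x) = x - 5 = -5 + x)
w(S, T) = 8 - S (w(S, T) = 3 - (-5 + S) = 3 + (5 - S) = 8 - S)
J = -1 (J = -8 + 7 = -1)
J + w(-15, 36)*983 = -1 + (8 - 1*(-15))*983 = -1 + (8 + 15)*983 = -1 + 23*983 = -1 + 22609 = 22608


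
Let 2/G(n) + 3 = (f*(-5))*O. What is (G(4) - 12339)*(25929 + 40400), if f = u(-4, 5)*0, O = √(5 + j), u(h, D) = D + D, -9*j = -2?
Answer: -2455433251/3 ≈ -8.1848e+8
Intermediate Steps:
j = 2/9 (j = -⅑*(-2) = 2/9 ≈ 0.22222)
u(h, D) = 2*D
O = √47/3 (O = √(5 + 2/9) = √(47/9) = √47/3 ≈ 2.2852)
f = 0 (f = (2*5)*0 = 10*0 = 0)
G(n) = -⅔ (G(n) = 2/(-3 + (0*(-5))*(√47/3)) = 2/(-3 + 0*(√47/3)) = 2/(-3 + 0) = 2/(-3) = 2*(-⅓) = -⅔)
(G(4) - 12339)*(25929 + 40400) = (-⅔ - 12339)*(25929 + 40400) = -37019/3*66329 = -2455433251/3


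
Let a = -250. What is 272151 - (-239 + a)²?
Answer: 33030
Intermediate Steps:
272151 - (-239 + a)² = 272151 - (-239 - 250)² = 272151 - 1*(-489)² = 272151 - 1*239121 = 272151 - 239121 = 33030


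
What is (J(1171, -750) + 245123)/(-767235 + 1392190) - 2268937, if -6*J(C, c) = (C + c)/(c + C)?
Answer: -8507899666273/3749730 ≈ -2.2689e+6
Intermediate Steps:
J(C, c) = -⅙ (J(C, c) = -(C + c)/(6*(c + C)) = -(C + c)/(6*(C + c)) = -⅙*1 = -⅙)
(J(1171, -750) + 245123)/(-767235 + 1392190) - 2268937 = (-⅙ + 245123)/(-767235 + 1392190) - 2268937 = (1470737/6)/624955 - 2268937 = (1470737/6)*(1/624955) - 2268937 = 1470737/3749730 - 2268937 = -8507899666273/3749730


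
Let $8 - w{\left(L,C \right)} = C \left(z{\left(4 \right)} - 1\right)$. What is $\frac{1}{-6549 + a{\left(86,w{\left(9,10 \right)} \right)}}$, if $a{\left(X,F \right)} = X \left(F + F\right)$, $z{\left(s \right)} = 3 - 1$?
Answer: $- \frac{1}{6893} \approx -0.00014507$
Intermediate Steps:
$z{\left(s \right)} = 2$
$w{\left(L,C \right)} = 8 - C$ ($w{\left(L,C \right)} = 8 - C \left(2 - 1\right) = 8 - C 1 = 8 - C$)
$a{\left(X,F \right)} = 2 F X$ ($a{\left(X,F \right)} = X 2 F = 2 F X$)
$\frac{1}{-6549 + a{\left(86,w{\left(9,10 \right)} \right)}} = \frac{1}{-6549 + 2 \left(8 - 10\right) 86} = \frac{1}{-6549 + 2 \left(-2\right) 86} = \frac{1}{-6549 - 344} = \frac{1}{-6893} = - \frac{1}{6893}$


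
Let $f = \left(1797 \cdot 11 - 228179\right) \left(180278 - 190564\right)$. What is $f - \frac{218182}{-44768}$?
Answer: $\frac{47985159132579}{22384} \approx 2.1437 \cdot 10^{9}$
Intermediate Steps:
$f = 2143725832$ ($f = \left(19767 - 228179\right) \left(-10286\right) = \left(-208412\right) \left(-10286\right) = 2143725832$)
$f - \frac{218182}{-44768} = 2143725832 - \frac{218182}{-44768} = 2143725832 - 218182 \left(- \frac{1}{44768}\right) = 2143725832 - - \frac{109091}{22384} = 2143725832 + \frac{109091}{22384} = \frac{47985159132579}{22384}$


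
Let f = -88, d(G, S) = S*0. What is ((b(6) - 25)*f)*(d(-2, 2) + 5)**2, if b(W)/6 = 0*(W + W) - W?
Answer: 134200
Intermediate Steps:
d(G, S) = 0
b(W) = -6*W (b(W) = 6*(0*(W + W) - W) = 6*(0*(2*W) - W) = 6*(0 - W) = 6*(-W) = -6*W)
((b(6) - 25)*f)*(d(-2, 2) + 5)**2 = ((-6*6 - 25)*(-88))*(0 + 5)**2 = ((-36 - 25)*(-88))*5**2 = -61*(-88)*25 = 5368*25 = 134200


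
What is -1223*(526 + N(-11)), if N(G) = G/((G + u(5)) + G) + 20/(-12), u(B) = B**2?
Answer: -1910326/3 ≈ -6.3678e+5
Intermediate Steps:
N(G) = -5/3 + G/(25 + 2*G) (N(G) = G/((G + 5**2) + G) + 20/(-12) = G/((G + 25) + G) + 20*(-1/12) = G/((25 + G) + G) - 5/3 = G/(25 + 2*G) - 5/3 = -5/3 + G/(25 + 2*G))
-1223*(526 + N(-11)) = -1223*(526 + (-125 - 7*(-11))/(3*(25 + 2*(-11)))) = -1223*(526 + (-125 + 77)/(3*(25 - 22))) = -1223*(526 + (1/3)*(-48)/3) = -1223*(526 + (1/3)*(1/3)*(-48)) = -1223*(526 - 16/3) = -1223*1562/3 = -1910326/3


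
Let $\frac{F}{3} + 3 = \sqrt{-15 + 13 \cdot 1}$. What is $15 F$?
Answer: $-135 + 45 i \sqrt{2} \approx -135.0 + 63.64 i$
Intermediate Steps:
$F = -9 + 3 i \sqrt{2}$ ($F = -9 + 3 \sqrt{-15 + 13 \cdot 1} = -9 + 3 \sqrt{-15 + 13} = -9 + 3 \sqrt{-2} = -9 + 3 i \sqrt{2} \approx -9.0 + 4.2426 i$)
$15 F = 15 \left(-9 + 3 i \sqrt{2}\right) = -135 + 45 i \sqrt{2}$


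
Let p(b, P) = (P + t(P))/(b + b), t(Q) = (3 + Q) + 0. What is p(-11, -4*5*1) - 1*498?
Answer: -10919/22 ≈ -496.32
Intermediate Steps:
t(Q) = 3 + Q
p(b, P) = (3 + 2*P)/(2*b) (p(b, P) = (P + (3 + P))/(b + b) = (3 + 2*P)/((2*b)) = (3 + 2*P)*(1/(2*b)) = (3 + 2*P)/(2*b))
p(-11, -4*5*1) - 1*498 = (3/2 - 4*5*1)/(-11) - 1*498 = -(3/2 - 20*1)/11 - 498 = -(3/2 - 20)/11 - 498 = -1/11*(-37/2) - 498 = 37/22 - 498 = -10919/22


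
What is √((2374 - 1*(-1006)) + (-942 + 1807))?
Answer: √4245 ≈ 65.154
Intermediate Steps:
√((2374 - 1*(-1006)) + (-942 + 1807)) = √((2374 + 1006) + 865) = √(3380 + 865) = √4245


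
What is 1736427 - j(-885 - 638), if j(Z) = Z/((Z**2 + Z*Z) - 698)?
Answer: 8054173541243/4638360 ≈ 1.7364e+6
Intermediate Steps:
j(Z) = Z/(-698 + 2*Z**2) (j(Z) = Z/((Z**2 + Z**2) - 698) = Z/(2*Z**2 - 698) = Z/(-698 + 2*Z**2))
1736427 - j(-885 - 638) = 1736427 - (-885 - 638)/(2*(-349 + (-885 - 638)**2)) = 1736427 - (-1523)/(2*(-349 + (-1523)**2)) = 1736427 - (-1523)/(2*(-349 + 2319529)) = 1736427 - (-1523)/(2*2319180) = 1736427 - 1*(-1523/4638360) = 1736427 + 1523/4638360 = 8054173541243/4638360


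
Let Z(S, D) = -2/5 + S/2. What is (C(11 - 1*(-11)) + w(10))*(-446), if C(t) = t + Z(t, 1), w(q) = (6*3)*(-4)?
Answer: 87862/5 ≈ 17572.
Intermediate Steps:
w(q) = -72 (w(q) = 18*(-4) = -72)
Z(S, D) = -⅖ + S/2 (Z(S, D) = -2*⅕ + S*(½) = -⅖ + S/2)
C(t) = -⅖ + 3*t/2 (C(t) = t + (-⅖ + t/2) = -⅖ + 3*t/2)
(C(11 - 1*(-11)) + w(10))*(-446) = ((-⅖ + 3*(11 - 1*(-11))/2) - 72)*(-446) = ((-⅖ + 3*(11 + 11)/2) - 72)*(-446) = ((-⅖ + (3/2)*22) - 72)*(-446) = ((-⅖ + 33) - 72)*(-446) = (163/5 - 72)*(-446) = -197/5*(-446) = 87862/5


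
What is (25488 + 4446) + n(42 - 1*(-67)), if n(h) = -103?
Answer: 29831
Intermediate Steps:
(25488 + 4446) + n(42 - 1*(-67)) = (25488 + 4446) - 103 = 29934 - 103 = 29831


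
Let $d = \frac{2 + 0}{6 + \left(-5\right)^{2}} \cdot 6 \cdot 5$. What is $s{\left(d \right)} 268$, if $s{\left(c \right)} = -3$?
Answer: $-804$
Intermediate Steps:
$d = \frac{60}{31}$ ($d = \frac{2}{6 + 25} \cdot 6 \cdot 5 = \frac{2}{31} \cdot 6 \cdot 5 = \frac{12}{31} \cdot 5 = \frac{60}{31} \approx 1.9355$)
$s{\left(d \right)} 268 = \left(-3\right) 268 = -804$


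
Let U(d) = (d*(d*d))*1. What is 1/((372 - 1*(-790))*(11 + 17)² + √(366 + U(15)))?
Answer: 911008/829935572323 - √3741/829935572323 ≈ 1.0976e-6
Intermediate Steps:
U(d) = d³ (U(d) = (d*d²)*1 = d³*1 = d³)
1/((372 - 1*(-790))*(11 + 17)² + √(366 + U(15))) = 1/((372 - 1*(-790))*(11 + 17)² + √(366 + 15³)) = 1/((372 + 790)*28² + √(366 + 3375)) = 1/(1162*784 + √3741) = 1/(911008 + √3741)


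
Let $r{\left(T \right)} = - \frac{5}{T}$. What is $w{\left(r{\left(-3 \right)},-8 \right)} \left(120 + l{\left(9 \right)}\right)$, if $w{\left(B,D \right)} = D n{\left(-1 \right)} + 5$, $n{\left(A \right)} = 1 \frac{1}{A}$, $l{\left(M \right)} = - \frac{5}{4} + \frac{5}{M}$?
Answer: $\frac{55835}{36} \approx 1551.0$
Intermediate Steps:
$l{\left(M \right)} = - \frac{5}{4} + \frac{5}{M}$ ($l{\left(M \right)} = \left(-5\right) \frac{1}{4} + \frac{5}{M} = - \frac{5}{4} + \frac{5}{M}$)
$n{\left(A \right)} = \frac{1}{A}$
$w{\left(B,D \right)} = 5 - D$ ($w{\left(B,D \right)} = \frac{D}{-1} + 5 = D \left(-1\right) + 5 = - D + 5 = 5 - D$)
$w{\left(r{\left(-3 \right)},-8 \right)} \left(120 + l{\left(9 \right)}\right) = \left(5 - -8\right) \left(120 - \left(\frac{5}{4} - \frac{5}{9}\right)\right) = \left(5 + 8\right) \left(120 + \left(- \frac{5}{4} + 5 \cdot \frac{1}{9}\right)\right) = 13 \left(120 + \left(- \frac{5}{4} + \frac{5}{9}\right)\right) = 13 \left(120 - \frac{25}{36}\right) = 13 \cdot \frac{4295}{36} = \frac{55835}{36}$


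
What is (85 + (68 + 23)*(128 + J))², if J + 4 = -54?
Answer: 41667025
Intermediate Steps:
J = -58 (J = -4 - 54 = -58)
(85 + (68 + 23)*(128 + J))² = (85 + (68 + 23)*(128 - 58))² = (85 + 91*70)² = (85 + 6370)² = 6455² = 41667025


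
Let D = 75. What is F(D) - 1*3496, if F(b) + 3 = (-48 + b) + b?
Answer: -3397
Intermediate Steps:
F(b) = -51 + 2*b (F(b) = -3 + ((-48 + b) + b) = -3 + (-48 + 2*b) = -51 + 2*b)
F(D) - 1*3496 = (-51 + 2*75) - 1*3496 = (-51 + 150) - 3496 = 99 - 3496 = -3397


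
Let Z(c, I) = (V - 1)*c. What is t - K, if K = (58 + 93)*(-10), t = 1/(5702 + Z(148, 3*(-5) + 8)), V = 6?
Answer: 9727421/6442 ≈ 1510.0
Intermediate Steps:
Z(c, I) = 5*c (Z(c, I) = (6 - 1)*c = 5*c)
t = 1/6442 (t = 1/(5702 + 5*148) = 1/(5702 + 740) = 1/6442 ≈ 0.00015523)
K = -1510 (K = 151*(-10) = -1510)
t - K = 1/6442 - 1*(-1510) = 1/6442 + 1510 = 9727421/6442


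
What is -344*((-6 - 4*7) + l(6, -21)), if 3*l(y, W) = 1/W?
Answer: 737192/63 ≈ 11701.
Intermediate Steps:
l(y, W) = 1/(3*W)
-344*((-6 - 4*7) + l(6, -21)) = -344*((-6 - 4*7) + (⅓)/(-21)) = -344*((-6 - 28) + (⅓)*(-1/21)) = -344*(-34 - 1/63) = -344*(-2143/63) = 737192/63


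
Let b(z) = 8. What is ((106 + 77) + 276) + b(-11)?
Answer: 467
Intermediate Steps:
((106 + 77) + 276) + b(-11) = ((106 + 77) + 276) + 8 = (183 + 276) + 8 = 459 + 8 = 467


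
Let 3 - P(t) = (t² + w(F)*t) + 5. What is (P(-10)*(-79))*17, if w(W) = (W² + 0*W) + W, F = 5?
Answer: -265914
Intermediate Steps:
w(W) = W + W² (w(W) = (W² + 0) + W = W² + W = W + W²)
P(t) = -2 - t² - 30*t (P(t) = 3 - ((t² + (5*(1 + 5))*t) + 5) = 3 - ((t² + (5*6)*t) + 5) = 3 - ((t² + 30*t) + 5) = 3 - (5 + t² + 30*t) = 3 + (-5 - t² - 30*t) = -2 - t² - 30*t)
(P(-10)*(-79))*17 = ((-2 - 1*(-10)² - 30*(-10))*(-79))*17 = ((-2 - 1*100 + 300)*(-79))*17 = ((-2 - 100 + 300)*(-79))*17 = (198*(-79))*17 = -15642*17 = -265914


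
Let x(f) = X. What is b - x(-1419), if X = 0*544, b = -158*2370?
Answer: -374460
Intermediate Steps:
b = -374460
X = 0
x(f) = 0
b - x(-1419) = -374460 - 1*0 = -374460 + 0 = -374460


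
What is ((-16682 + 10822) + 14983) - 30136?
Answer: -21013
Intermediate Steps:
((-16682 + 10822) + 14983) - 30136 = (-5860 + 14983) - 30136 = 9123 - 30136 = -21013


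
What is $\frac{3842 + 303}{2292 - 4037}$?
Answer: $- \frac{829}{349} \approx -2.3754$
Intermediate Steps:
$\frac{3842 + 303}{2292 - 4037} = \frac{4145}{-1745} = 4145 \left(- \frac{1}{1745}\right) = - \frac{829}{349}$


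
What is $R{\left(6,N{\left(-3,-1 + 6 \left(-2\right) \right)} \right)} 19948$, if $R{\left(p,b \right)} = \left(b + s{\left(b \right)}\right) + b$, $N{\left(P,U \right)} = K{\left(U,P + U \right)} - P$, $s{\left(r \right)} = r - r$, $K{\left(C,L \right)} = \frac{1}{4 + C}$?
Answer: $\frac{1037296}{9} \approx 1.1526 \cdot 10^{5}$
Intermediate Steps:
$s{\left(r \right)} = 0$
$N{\left(P,U \right)} = \frac{1}{4 + U} - P$
$R{\left(p,b \right)} = 2 b$ ($R{\left(p,b \right)} = \left(b + 0\right) + b = b + b = 2 b$)
$R{\left(6,N{\left(-3,-1 + 6 \left(-2\right) \right)} \right)} 19948 = 2 \frac{1 - - 3 \left(4 + \left(-1 + 6 \left(-2\right)\right)\right)}{4 + \left(-1 + 6 \left(-2\right)\right)} 19948 = 2 \frac{1 - - 3 \left(4 - 13\right)}{4 - 13} \cdot 19948 = 2 \frac{1 - \left(-3\right) \left(-9\right)}{-9} \cdot 19948 = 2 \left(- \frac{1 - 27}{9}\right) 19948 = 2 \left(\left(- \frac{1}{9}\right) \left(-26\right)\right) 19948 = 2 \cdot \frac{26}{9} \cdot 19948 = \frac{52}{9} \cdot 19948 = \frac{1037296}{9}$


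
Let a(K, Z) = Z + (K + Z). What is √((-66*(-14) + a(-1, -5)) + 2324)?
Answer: √3237 ≈ 56.895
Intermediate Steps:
a(K, Z) = K + 2*Z
√((-66*(-14) + a(-1, -5)) + 2324) = √((-66*(-14) + (-1 + 2*(-5))) + 2324) = √((924 + (-1 - 10)) + 2324) = √((924 - 11) + 2324) = √(913 + 2324) = √3237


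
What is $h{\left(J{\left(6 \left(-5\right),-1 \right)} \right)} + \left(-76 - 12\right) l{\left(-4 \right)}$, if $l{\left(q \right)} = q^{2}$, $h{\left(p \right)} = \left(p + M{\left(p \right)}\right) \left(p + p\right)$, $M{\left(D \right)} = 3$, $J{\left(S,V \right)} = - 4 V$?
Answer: $-1352$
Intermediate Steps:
$h{\left(p \right)} = 2 p \left(3 + p\right)$ ($h{\left(p \right)} = \left(p + 3\right) \left(p + p\right) = \left(3 + p\right) 2 p = 2 p \left(3 + p\right)$)
$h{\left(J{\left(6 \left(-5\right),-1 \right)} \right)} + \left(-76 - 12\right) l{\left(-4 \right)} = 2 \left(\left(-4\right) \left(-1\right)\right) \left(3 - -4\right) + \left(-76 - 12\right) \left(-4\right)^{2} = 2 \cdot 4 \left(3 + 4\right) + \left(-76 - 12\right) 16 = 2 \cdot 4 \cdot 7 - 1408 = 56 - 1408 = -1352$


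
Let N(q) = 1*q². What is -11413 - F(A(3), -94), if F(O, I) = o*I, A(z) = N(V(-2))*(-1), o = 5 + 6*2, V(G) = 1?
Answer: -9815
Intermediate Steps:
o = 17 (o = 5 + 12 = 17)
N(q) = q²
A(z) = -1 (A(z) = 1²*(-1) = 1*(-1) = -1)
F(O, I) = 17*I
-11413 - F(A(3), -94) = -11413 - 17*(-94) = -11413 - 1*(-1598) = -11413 + 1598 = -9815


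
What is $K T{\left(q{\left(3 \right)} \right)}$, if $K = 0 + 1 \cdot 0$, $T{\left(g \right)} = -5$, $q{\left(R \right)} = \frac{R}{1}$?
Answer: $0$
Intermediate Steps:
$q{\left(R \right)} = R$ ($q{\left(R \right)} = R 1 = R$)
$K = 0$ ($K = 0 + 0 = 0$)
$K T{\left(q{\left(3 \right)} \right)} = 0 \left(-5\right) = 0$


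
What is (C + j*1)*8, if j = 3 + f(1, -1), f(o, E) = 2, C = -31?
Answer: -208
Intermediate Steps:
j = 5 (j = 3 + 2 = 5)
(C + j*1)*8 = (-31 + 5*1)*8 = (-31 + 5)*8 = -26*8 = -208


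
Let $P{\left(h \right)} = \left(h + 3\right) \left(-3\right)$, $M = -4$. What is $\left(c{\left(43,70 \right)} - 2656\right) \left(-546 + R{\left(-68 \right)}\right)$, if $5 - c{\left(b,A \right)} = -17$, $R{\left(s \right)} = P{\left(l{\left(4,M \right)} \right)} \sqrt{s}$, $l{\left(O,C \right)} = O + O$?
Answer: $1438164 + 173844 i \sqrt{17} \approx 1.4382 \cdot 10^{6} + 7.1678 \cdot 10^{5} i$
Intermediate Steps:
$l{\left(O,C \right)} = 2 O$
$P{\left(h \right)} = -9 - 3 h$ ($P{\left(h \right)} = \left(3 + h\right) \left(-3\right) = -9 - 3 h$)
$R{\left(s \right)} = - 33 \sqrt{s}$ ($R{\left(s \right)} = \left(-9 - 3 \cdot 2 \cdot 4\right) \sqrt{s} = \left(-9 - 24\right) \sqrt{s} = - 33 \sqrt{s}$)
$c{\left(b,A \right)} = 22$ ($c{\left(b,A \right)} = 5 - -17 = 5 + 17 = 22$)
$\left(c{\left(43,70 \right)} - 2656\right) \left(-546 + R{\left(-68 \right)}\right) = \left(22 - 2656\right) \left(-546 - 33 \sqrt{-68}\right) = - 2634 \left(-546 - 33 \cdot 2 i \sqrt{17}\right) = - 2634 \left(-546 - 66 i \sqrt{17}\right) = 1438164 + 173844 i \sqrt{17}$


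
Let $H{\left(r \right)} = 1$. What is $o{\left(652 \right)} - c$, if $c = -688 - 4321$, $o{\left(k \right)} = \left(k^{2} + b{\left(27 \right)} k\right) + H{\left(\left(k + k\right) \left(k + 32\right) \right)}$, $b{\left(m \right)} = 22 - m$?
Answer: $426854$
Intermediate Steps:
$o{\left(k \right)} = 1 + k^{2} - 5 k$ ($o{\left(k \right)} = \left(k^{2} + \left(22 - 27\right) k\right) + 1 = \left(k^{2} - 5 k\right) + 1 = 1 + k^{2} - 5 k$)
$c = -5009$ ($c = -688 - 4321 = -5009$)
$o{\left(652 \right)} - c = \left(1 + 652^{2} - 3260\right) - -5009 = \left(1 + 425104 - 3260\right) + 5009 = 421845 + 5009 = 426854$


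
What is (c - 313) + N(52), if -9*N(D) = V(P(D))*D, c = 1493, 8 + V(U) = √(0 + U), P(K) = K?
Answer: 11036/9 - 104*√13/9 ≈ 1184.6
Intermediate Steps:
V(U) = -8 + √U (V(U) = -8 + √(0 + U) = -8 + √U)
N(D) = -D*(-8 + √D)/9 (N(D) = -(-8 + √D)*D/9 = -D*(-8 + √D)/9)
(c - 313) + N(52) = (1493 - 313) + (-104*√13/9 + (8/9)*52) = 1180 + (-104*√13/9 + 416/9) = 1180 + (416/9 - 104*√13/9) = 11036/9 - 104*√13/9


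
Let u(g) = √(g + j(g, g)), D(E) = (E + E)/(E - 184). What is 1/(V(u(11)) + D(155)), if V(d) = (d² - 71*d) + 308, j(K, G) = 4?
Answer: 87551/6145678 + 59711*√15/18437034 ≈ 0.026789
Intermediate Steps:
D(E) = 2*E/(-184 + E) (D(E) = (2*E)/(-184 + E) = 2*E/(-184 + E))
u(g) = √(4 + g) (u(g) = √(g + 4) = √(4 + g))
V(d) = 308 + d² - 71*d
1/(V(u(11)) + D(155)) = 1/((308 + (√(4 + 11))² - 71*√(4 + 11)) + 2*155/(-184 + 155)) = 1/((308 + (√15)² - 71*√15) + 2*155/(-29)) = 1/((308 + 15 - 71*√15) + 2*155*(-1/29)) = 1/((323 - 71*√15) - 310/29) = 1/(9057/29 - 71*√15)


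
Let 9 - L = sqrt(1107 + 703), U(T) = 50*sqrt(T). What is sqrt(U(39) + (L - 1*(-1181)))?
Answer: sqrt(1190 - sqrt(1810) + 50*sqrt(39)) ≈ 38.206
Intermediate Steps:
L = 9 - sqrt(1810) (L = 9 - sqrt(1107 + 703) = 9 - sqrt(1810) ≈ -33.544)
sqrt(U(39) + (L - 1*(-1181))) = sqrt(50*sqrt(39) + ((9 - sqrt(1810)) - 1*(-1181))) = sqrt(50*sqrt(39) + ((9 - sqrt(1810)) + 1181)) = sqrt(50*sqrt(39) + (1190 - sqrt(1810))) = sqrt(1190 - sqrt(1810) + 50*sqrt(39))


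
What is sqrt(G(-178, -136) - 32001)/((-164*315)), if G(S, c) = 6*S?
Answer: -I*sqrt(33069)/51660 ≈ -0.0035201*I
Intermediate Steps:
sqrt(G(-178, -136) - 32001)/((-164*315)) = sqrt(6*(-178) - 32001)/((-164*315)) = sqrt(-1068 - 32001)/(-51660) = sqrt(-33069)*(-1/51660) = (I*sqrt(33069))*(-1/51660) = -I*sqrt(33069)/51660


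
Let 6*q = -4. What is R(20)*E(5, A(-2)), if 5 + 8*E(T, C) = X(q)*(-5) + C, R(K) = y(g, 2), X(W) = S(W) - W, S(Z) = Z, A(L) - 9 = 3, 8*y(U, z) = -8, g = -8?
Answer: -7/8 ≈ -0.87500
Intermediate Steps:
q = -2/3 (q = (1/6)*(-4) = -2/3 ≈ -0.66667)
y(U, z) = -1 (y(U, z) = (1/8)*(-8) = -1)
A(L) = 12 (A(L) = 9 + 3 = 12)
X(W) = 0 (X(W) = W - W = 0)
R(K) = -1
E(T, C) = -5/8 + C/8 (E(T, C) = -5/8 + (0*(-5) + C)/8 = -5/8 + (0 + C)/8 = -5/8 + C/8)
R(20)*E(5, A(-2)) = -(-5/8 + (1/8)*12) = -(-5/8 + 3/2) = -1*7/8 = -7/8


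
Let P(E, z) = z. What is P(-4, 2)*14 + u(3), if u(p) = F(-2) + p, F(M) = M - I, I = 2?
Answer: 27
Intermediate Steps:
F(M) = -2 + M (F(M) = M - 1*2 = M - 2 = -2 + M)
u(p) = -4 + p (u(p) = (-2 - 2) + p = -4 + p)
P(-4, 2)*14 + u(3) = 2*14 + (-4 + 3) = 28 - 1 = 27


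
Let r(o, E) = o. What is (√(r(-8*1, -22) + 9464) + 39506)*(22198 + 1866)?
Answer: 950672384 + 96256*√591 ≈ 9.5301e+8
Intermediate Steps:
(√(r(-8*1, -22) + 9464) + 39506)*(22198 + 1866) = (√(-8*1 + 9464) + 39506)*(22198 + 1866) = (√(-8 + 9464) + 39506)*24064 = (√9456 + 39506)*24064 = (4*√591 + 39506)*24064 = (39506 + 4*√591)*24064 = 950672384 + 96256*√591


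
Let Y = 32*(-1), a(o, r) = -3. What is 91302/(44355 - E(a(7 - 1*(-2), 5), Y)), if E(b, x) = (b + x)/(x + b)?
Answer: 45651/22177 ≈ 2.0585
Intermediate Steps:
Y = -32
E(b, x) = 1 (E(b, x) = (b + x)/(b + x) = 1)
91302/(44355 - E(a(7 - 1*(-2), 5), Y)) = 91302/(44355 - 1*1) = 91302/(44355 - 1) = 91302/44354 = 91302*(1/44354) = 45651/22177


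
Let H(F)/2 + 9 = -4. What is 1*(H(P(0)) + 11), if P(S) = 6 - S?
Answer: -15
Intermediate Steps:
H(F) = -26 (H(F) = -18 + 2*(-4) = -18 - 8 = -26)
1*(H(P(0)) + 11) = 1*(-26 + 11) = 1*(-15) = -15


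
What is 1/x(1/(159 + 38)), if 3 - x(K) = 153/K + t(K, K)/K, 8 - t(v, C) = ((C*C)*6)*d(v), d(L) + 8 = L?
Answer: -38809/1230798076 ≈ -3.1532e-5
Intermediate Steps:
d(L) = -8 + L
t(v, C) = 8 - 6*C²*(-8 + v) (t(v, C) = 8 - (C*C)*6*(-8 + v) = 8 - C²*6*(-8 + v) = 8 - 6*C²*(-8 + v))
x(K) = 3 - 153/K - (8 + 6*K²*(8 - K))/K (x(K) = 3 - (153/K + (8 + 6*K²*(8 - K))/K) = 3 + (-153/K - (8 + 6*K²*(8 - K))/K) = 3 - 153/K - (8 + 6*K²*(8 - K))/K)
1/x(1/(159 + 38)) = 1/(3 - 161/(1/(159 + 38)) - 48/(159 + 38) + 6*(1/(159 + 38))²) = 1/(3 - 161/(1/197) - 48/197 + 6*(1/197)²) = 1/(3 - 161/1/197 - 48*1/197 + 6*(1/197)²) = 1/(3 - 161*197 - 48/197 + 6*(1/38809)) = 1/(3 - 31717 - 48/197 + 6/38809) = 1/(-1230798076/38809) = -38809/1230798076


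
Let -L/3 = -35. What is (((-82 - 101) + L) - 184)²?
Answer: 68644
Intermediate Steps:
L = 105 (L = -3*(-35) = 105)
(((-82 - 101) + L) - 184)² = (((-82 - 101) + 105) - 184)² = ((-183 + 105) - 184)² = (-78 - 184)² = (-262)² = 68644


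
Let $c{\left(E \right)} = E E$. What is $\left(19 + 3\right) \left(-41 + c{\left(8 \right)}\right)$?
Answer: $506$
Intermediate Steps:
$c{\left(E \right)} = E^{2}$
$\left(19 + 3\right) \left(-41 + c{\left(8 \right)}\right) = \left(19 + 3\right) \left(-41 + 8^{2}\right) = 22 \left(-41 + 64\right) = 22 \cdot 23 = 506$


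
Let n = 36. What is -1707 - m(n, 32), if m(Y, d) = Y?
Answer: -1743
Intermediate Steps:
-1707 - m(n, 32) = -1707 - 1*36 = -1707 - 36 = -1743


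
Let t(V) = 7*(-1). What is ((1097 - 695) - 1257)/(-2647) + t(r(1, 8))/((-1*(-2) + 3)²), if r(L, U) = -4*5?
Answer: 2846/66175 ≈ 0.043007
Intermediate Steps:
r(L, U) = -20
t(V) = -7
((1097 - 695) - 1257)/(-2647) + t(r(1, 8))/((-1*(-2) + 3)²) = ((1097 - 695) - 1257)/(-2647) - 7/(-1*(-2) + 3)² = (402 - 1257)*(-1/2647) - 7/(2 + 3)² = -855*(-1/2647) - 7/(5²) = 855/2647 - 7/25 = 2846/66175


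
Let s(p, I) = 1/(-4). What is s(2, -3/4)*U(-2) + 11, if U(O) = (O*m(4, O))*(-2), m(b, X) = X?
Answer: 13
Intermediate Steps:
s(p, I) = -¼
U(O) = -2*O² (U(O) = (O*O)*(-2) = O²*(-2) = -2*O²)
s(2, -3/4)*U(-2) + 11 = -(-1)*(-2)²/2 + 11 = -(-1)*4/2 + 11 = -¼*(-8) + 11 = 2 + 11 = 13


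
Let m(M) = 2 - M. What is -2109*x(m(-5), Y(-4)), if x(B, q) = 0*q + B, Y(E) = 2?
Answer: -14763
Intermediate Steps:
x(B, q) = B (x(B, q) = 0 + B = B)
-2109*x(m(-5), Y(-4)) = -2109*(2 - 1*(-5)) = -2109*(2 + 5) = -2109*7 = -14763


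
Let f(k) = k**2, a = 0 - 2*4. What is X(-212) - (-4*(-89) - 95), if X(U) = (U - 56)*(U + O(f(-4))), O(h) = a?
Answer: 58699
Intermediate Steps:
a = -8 (a = 0 - 8 = -8)
O(h) = -8
X(U) = (-56 + U)*(-8 + U) (X(U) = (U - 56)*(U - 8) = (-56 + U)*(-8 + U))
X(-212) - (-4*(-89) - 95) = (448 + (-212)**2 - 64*(-212)) - (-4*(-89) - 95) = (448 + 44944 + 13568) - (356 - 95) = 58960 - 1*261 = 58960 - 261 = 58699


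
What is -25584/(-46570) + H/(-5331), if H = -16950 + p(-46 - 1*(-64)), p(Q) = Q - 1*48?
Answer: 154524484/41377445 ≈ 3.7345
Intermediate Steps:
p(Q) = -48 + Q (p(Q) = Q - 48 = -48 + Q)
H = -16980 (H = -16950 + (-48 + (-46 - 1*(-64))) = -16950 + (-48 + (-46 + 64)) = -16950 + (-48 + 18) = -16950 - 30 = -16980)
-25584/(-46570) + H/(-5331) = -25584/(-46570) - 16980/(-5331) = -25584*(-1/46570) - 16980*(-1/5331) = 12792/23285 + 5660/1777 = 154524484/41377445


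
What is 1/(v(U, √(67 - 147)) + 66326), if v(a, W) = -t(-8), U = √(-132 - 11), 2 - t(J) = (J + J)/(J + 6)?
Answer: 1/66332 ≈ 1.5076e-5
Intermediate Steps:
t(J) = 2 - 2*J/(6 + J) (t(J) = 2 - (J + J)/(J + 6) = 2 - 2*J/(6 + J))
U = I*√143 (U = √(-143) = I*√143 ≈ 11.958*I)
v(a, W) = 6 (v(a, W) = -12/(6 - 8) = -12/(-2) = -12*(-1)/2 = -1*(-6) = 6)
1/(v(U, √(67 - 147)) + 66326) = 1/(6 + 66326) = 1/66332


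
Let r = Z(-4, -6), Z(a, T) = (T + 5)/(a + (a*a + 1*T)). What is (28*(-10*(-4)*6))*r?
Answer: -1120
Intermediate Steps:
Z(a, T) = (5 + T)/(T + a + a²) (Z(a, T) = (5 + T)/(a + (a² + T)) = (5 + T)/(a + (T + a²)) = (5 + T)/(T + a + a²))
r = -⅙ (r = (5 - 6)/(-6 - 4 + (-4)²) = -1/(-6 - 4 + 16) = -1/6 = (⅙)*(-1) = -⅙ ≈ -0.16667)
(28*(-10*(-4)*6))*r = (28*(-10*(-4)*6))*(-⅙) = (28*(-5*(-8)*6))*(-⅙) = (28*(40*6))*(-⅙) = (28*240)*(-⅙) = 6720*(-⅙) = -1120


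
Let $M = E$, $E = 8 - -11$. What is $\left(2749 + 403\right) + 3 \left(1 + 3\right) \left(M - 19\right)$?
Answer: $3152$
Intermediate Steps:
$E = 19$ ($E = 8 + 11 = 19$)
$M = 19$
$\left(2749 + 403\right) + 3 \left(1 + 3\right) \left(M - 19\right) = \left(2749 + 403\right) + 3 \left(1 + 3\right) \left(19 - 19\right) = 3152 + 3 \cdot 4 \cdot 0 = 3152 + 12 \cdot 0 = 3152 + 0 = 3152$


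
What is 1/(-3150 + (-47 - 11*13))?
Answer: -1/3340 ≈ -0.00029940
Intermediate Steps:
1/(-3150 + (-47 - 11*13)) = 1/(-3150 + (-47 - 143)) = 1/(-3150 - 190) = 1/(-3340) = -1/3340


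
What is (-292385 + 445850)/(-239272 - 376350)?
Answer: -153465/615622 ≈ -0.24928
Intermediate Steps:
(-292385 + 445850)/(-239272 - 376350) = 153465/(-615622) = 153465*(-1/615622) = -153465/615622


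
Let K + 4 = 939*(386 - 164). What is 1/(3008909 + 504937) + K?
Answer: 732475254085/3513846 ≈ 2.0845e+5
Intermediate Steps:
K = 208454 (K = -4 + 939*(386 - 164) = -4 + 939*222 = -4 + 208458 = 208454)
1/(3008909 + 504937) + K = 1/(3008909 + 504937) + 208454 = 1/3513846 + 208454 = 732475254085/3513846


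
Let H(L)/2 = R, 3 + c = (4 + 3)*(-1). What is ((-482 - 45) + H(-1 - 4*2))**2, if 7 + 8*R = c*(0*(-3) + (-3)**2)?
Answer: 4862025/16 ≈ 3.0388e+5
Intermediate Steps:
c = -10 (c = -3 + (4 + 3)*(-1) = -3 + 7*(-1) = -3 - 7 = -10)
R = -97/8 (R = -7/8 + (-10*(0*(-3) + (-3)**2))/8 = -7/8 + (-10*(0 + 9))/8 = -7/8 + (-10*9)/8 = -7/8 + (1/8)*(-90) = -7/8 - 45/4 = -97/8 ≈ -12.125)
H(L) = -97/4 (H(L) = 2*(-97/8) = -97/4)
((-482 - 45) + H(-1 - 4*2))**2 = ((-482 - 45) - 97/4)**2 = (-527 - 97/4)**2 = (-2205/4)**2 = 4862025/16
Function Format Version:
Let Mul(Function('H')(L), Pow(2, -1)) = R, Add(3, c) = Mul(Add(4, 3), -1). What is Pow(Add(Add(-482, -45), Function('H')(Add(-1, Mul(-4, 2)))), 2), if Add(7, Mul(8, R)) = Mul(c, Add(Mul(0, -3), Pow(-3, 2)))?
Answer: Rational(4862025, 16) ≈ 3.0388e+5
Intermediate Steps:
c = -10 (c = Add(-3, Mul(Add(4, 3), -1)) = Add(-3, Mul(7, -1)) = Add(-3, -7) = -10)
R = Rational(-97, 8) (R = Add(Rational(-7, 8), Mul(Rational(1, 8), Mul(-10, Add(Mul(0, -3), Pow(-3, 2))))) = Add(Rational(-7, 8), Mul(Rational(1, 8), Mul(-10, Add(0, 9)))) = Add(Rational(-7, 8), Mul(Rational(1, 8), Mul(-10, 9))) = Add(Rational(-7, 8), Mul(Rational(1, 8), -90)) = Add(Rational(-7, 8), Rational(-45, 4)) = Rational(-97, 8) ≈ -12.125)
Function('H')(L) = Rational(-97, 4) (Function('H')(L) = Mul(2, Rational(-97, 8)) = Rational(-97, 4))
Pow(Add(Add(-482, -45), Function('H')(Add(-1, Mul(-4, 2)))), 2) = Pow(Add(Add(-482, -45), Rational(-97, 4)), 2) = Pow(Add(-527, Rational(-97, 4)), 2) = Pow(Rational(-2205, 4), 2) = Rational(4862025, 16)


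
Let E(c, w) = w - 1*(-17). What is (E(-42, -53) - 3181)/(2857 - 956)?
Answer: -3217/1901 ≈ -1.6923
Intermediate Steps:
E(c, w) = 17 + w (E(c, w) = w + 17 = 17 + w)
(E(-42, -53) - 3181)/(2857 - 956) = ((17 - 53) - 3181)/(2857 - 956) = (-36 - 3181)/1901 = -3217*1/1901 = -3217/1901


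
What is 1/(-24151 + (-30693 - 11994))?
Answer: -1/66838 ≈ -1.4962e-5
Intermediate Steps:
1/(-24151 + (-30693 - 11994)) = 1/(-24151 - 42687) = 1/(-66838) = -1/66838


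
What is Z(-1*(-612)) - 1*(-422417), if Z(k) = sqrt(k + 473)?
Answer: 422417 + sqrt(1085) ≈ 4.2245e+5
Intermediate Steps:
Z(k) = sqrt(473 + k)
Z(-1*(-612)) - 1*(-422417) = sqrt(473 - 1*(-612)) - 1*(-422417) = sqrt(473 + 612) + 422417 = sqrt(1085) + 422417 = 422417 + sqrt(1085)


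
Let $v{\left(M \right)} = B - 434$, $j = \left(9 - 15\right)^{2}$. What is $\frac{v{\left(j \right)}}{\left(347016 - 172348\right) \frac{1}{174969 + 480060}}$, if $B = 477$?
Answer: $\frac{28166247}{174668} \approx 161.26$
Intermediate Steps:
$j = 36$ ($j = \left(-6\right)^{2} = 36$)
$v{\left(M \right)} = 43$ ($v{\left(M \right)} = 477 - 434 = 43$)
$\frac{v{\left(j \right)}}{\left(347016 - 172348\right) \frac{1}{174969 + 480060}} = \frac{43}{\left(347016 - 172348\right) \frac{1}{174969 + 480060}} = \frac{43}{174668 \cdot \frac{1}{655029}} = \frac{43}{\frac{174668}{655029}} = 43 \cdot \frac{655029}{174668} = \frac{28166247}{174668}$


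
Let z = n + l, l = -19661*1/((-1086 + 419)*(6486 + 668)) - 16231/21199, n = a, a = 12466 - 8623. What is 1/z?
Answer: 3488125858/13402211363283 ≈ 0.00026027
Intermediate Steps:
a = 3843
n = 3843
l = -2656309011/3488125858 (l = -19661/((-667*7154)) - 16231*1/21199 = -19661/(-4771718) - 16231/21199 = -19661*(-1/4771718) - 16231/21199 = 19661/4771718 - 16231/21199 = -2656309011/3488125858 ≈ -0.76153)
z = 13402211363283/3488125858 (z = 3843 - 2656309011/3488125858 = 13402211363283/3488125858 ≈ 3842.2)
1/z = 1/(13402211363283/3488125858) = 3488125858/13402211363283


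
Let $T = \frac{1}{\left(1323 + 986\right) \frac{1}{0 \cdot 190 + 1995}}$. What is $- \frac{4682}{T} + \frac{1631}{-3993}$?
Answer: $- \frac{4796725631}{885115} \approx -5419.3$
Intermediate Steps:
$T = \frac{1995}{2309}$ ($T = \frac{1}{2309 \frac{1}{0 + 1995}} = \frac{1}{2309 \cdot \frac{1}{1995}} = \frac{1}{\frac{2309}{1995}} = \frac{1995}{2309} \approx 0.86401$)
$- \frac{4682}{T} + \frac{1631}{-3993} = - \frac{4682}{\frac{1995}{2309}} + \frac{1631}{-3993} = \left(-4682\right) \frac{2309}{1995} + 1631 \left(- \frac{1}{3993}\right) = - \frac{10810738}{1995} - \frac{1631}{3993} = - \frac{4796725631}{885115}$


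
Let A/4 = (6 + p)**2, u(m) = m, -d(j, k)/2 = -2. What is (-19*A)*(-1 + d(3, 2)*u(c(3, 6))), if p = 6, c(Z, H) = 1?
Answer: -32832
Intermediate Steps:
d(j, k) = 4 (d(j, k) = -2*(-2) = 4)
A = 576 (A = 4*(6 + 6)**2 = 4*12**2 = 4*144 = 576)
(-19*A)*(-1 + d(3, 2)*u(c(3, 6))) = (-19*576)*(-1 + 4*1) = -10944*(-1 + 4) = -10944*3 = -32832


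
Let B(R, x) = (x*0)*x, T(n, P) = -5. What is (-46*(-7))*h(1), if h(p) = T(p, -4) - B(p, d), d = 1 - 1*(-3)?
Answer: -1610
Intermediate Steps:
d = 4 (d = 1 + 3 = 4)
B(R, x) = 0 (B(R, x) = 0*x = 0)
h(p) = -5 (h(p) = -5 - 1*0 = -5 + 0 = -5)
(-46*(-7))*h(1) = -46*(-7)*(-5) = 322*(-5) = -1610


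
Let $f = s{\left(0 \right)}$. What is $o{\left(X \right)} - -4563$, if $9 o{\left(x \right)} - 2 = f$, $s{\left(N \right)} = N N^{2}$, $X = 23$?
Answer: $\frac{41069}{9} \approx 4563.2$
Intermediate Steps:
$s{\left(N \right)} = N^{3}$
$f = 0$ ($f = 0^{3} = 0$)
$o{\left(x \right)} = \frac{2}{9}$ ($o{\left(x \right)} = \frac{2}{9} + \frac{1}{9} \cdot 0 = \frac{2}{9} + 0 = \frac{2}{9}$)
$o{\left(X \right)} - -4563 = \frac{2}{9} - -4563 = \frac{2}{9} + 4563 = \frac{41069}{9}$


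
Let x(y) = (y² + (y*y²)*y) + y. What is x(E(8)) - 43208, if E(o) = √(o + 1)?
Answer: -43115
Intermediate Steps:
E(o) = √(1 + o)
x(y) = y + y² + y⁴ (x(y) = (y² + y³*y) + y = (y² + y⁴) + y = y + y² + y⁴)
x(E(8)) - 43208 = √(1 + 8)*(1 + √(1 + 8) + (√(1 + 8))³) - 43208 = √9*(1 + √9 + (√9)³) - 43208 = 3*(1 + 3 + 3³) - 43208 = 3*(1 + 3 + 27) - 43208 = 3*31 - 43208 = 93 - 43208 = -43115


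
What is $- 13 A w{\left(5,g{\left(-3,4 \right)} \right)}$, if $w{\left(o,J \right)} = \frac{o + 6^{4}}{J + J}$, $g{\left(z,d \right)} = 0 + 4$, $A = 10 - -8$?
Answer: $- \frac{152217}{4} \approx -38054.0$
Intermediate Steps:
$A = 18$ ($A = 10 + 8 = 18$)
$g{\left(z,d \right)} = 4$
$w{\left(o,J \right)} = \frac{1296 + o}{2 J}$ ($w{\left(o,J \right)} = \frac{o + 1296}{2 J} = \left(1296 + o\right) \frac{1}{2 J} = \frac{1296 + o}{2 J}$)
$- 13 A w{\left(5,g{\left(-3,4 \right)} \right)} = \left(-13\right) 18 \frac{1296 + 5}{2 \cdot 4} = - 234 \cdot \frac{1}{2} \cdot \frac{1}{4} \cdot 1301 = \left(-234\right) \frac{1301}{8} = - \frac{152217}{4}$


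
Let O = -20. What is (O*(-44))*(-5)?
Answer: -4400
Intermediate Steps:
(O*(-44))*(-5) = -20*(-44)*(-5) = 880*(-5) = -4400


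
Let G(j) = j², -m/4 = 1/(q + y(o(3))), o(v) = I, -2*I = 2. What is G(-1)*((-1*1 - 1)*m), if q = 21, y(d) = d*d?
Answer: 4/11 ≈ 0.36364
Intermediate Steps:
I = -1 (I = -½*2 = -1)
o(v) = -1
y(d) = d²
m = -2/11 (m = -4/(21 + (-1)²) = -4/(21 + 1) = -4/22 = -4*1/22 = -2/11 ≈ -0.18182)
G(-1)*((-1*1 - 1)*m) = (-1)²*((-1*1 - 1)*(-2/11)) = 1*((-1 - 1)*(-2/11)) = 1*(-2*(-2/11)) = 1*(4/11) = 4/11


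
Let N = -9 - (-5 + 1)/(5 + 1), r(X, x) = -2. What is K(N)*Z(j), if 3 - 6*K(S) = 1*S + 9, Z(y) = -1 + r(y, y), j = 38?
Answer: -7/6 ≈ -1.1667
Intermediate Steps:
Z(y) = -3 (Z(y) = -1 - 2 = -3)
N = -25/3 (N = -9 - (-4)/6 = -9 - 1*(-2/3) = -9 + 2/3 = -25/3 ≈ -8.3333)
K(S) = -1 - S/6 (K(S) = 1/2 - (1*S + 9)/6 = 1/2 - (S + 9)/6 = 1/2 - (9 + S)/6 = 1/2 + (-3/2 - S/6) = -1 - S/6)
K(N)*Z(j) = (-1 - 1/6*(-25/3))*(-3) = (-1 + 25/18)*(-3) = (7/18)*(-3) = -7/6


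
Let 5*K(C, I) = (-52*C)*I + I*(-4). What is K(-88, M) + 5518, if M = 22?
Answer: 128174/5 ≈ 25635.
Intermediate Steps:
K(C, I) = -4*I/5 - 52*C*I/5 (K(C, I) = ((-52*C)*I + I*(-4))/5 = (-52*C*I - 4*I)/5 = (-4*I - 52*C*I)/5 = -4*I/5 - 52*C*I/5)
K(-88, M) + 5518 = -⅘*22*(1 + 13*(-88)) + 5518 = -⅘*22*(1 - 1144) + 5518 = -⅘*22*(-1143) + 5518 = 100584/5 + 5518 = 128174/5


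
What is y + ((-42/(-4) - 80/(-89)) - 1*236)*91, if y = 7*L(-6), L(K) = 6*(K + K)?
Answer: -3727801/178 ≈ -20943.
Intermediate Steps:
L(K) = 12*K (L(K) = 6*(2*K) = 12*K)
y = -504 (y = 7*(12*(-6)) = 7*(-72) = -504)
y + ((-42/(-4) - 80/(-89)) - 1*236)*91 = -504 + ((-42/(-4) - 80/(-89)) - 1*236)*91 = -504 + ((-42*(-¼) - 80*(-1/89)) - 236)*91 = -504 + ((21/2 + 80/89) - 236)*91 = -504 + (2029/178 - 236)*91 = -504 - 39979/178*91 = -504 - 3638089/178 = -3727801/178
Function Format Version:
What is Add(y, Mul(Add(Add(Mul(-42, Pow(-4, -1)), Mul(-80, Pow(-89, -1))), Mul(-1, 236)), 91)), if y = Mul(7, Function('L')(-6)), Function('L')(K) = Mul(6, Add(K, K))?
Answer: Rational(-3727801, 178) ≈ -20943.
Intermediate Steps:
Function('L')(K) = Mul(12, K) (Function('L')(K) = Mul(6, Mul(2, K)) = Mul(12, K))
y = -504 (y = Mul(7, Mul(12, -6)) = Mul(7, -72) = -504)
Add(y, Mul(Add(Add(Mul(-42, Pow(-4, -1)), Mul(-80, Pow(-89, -1))), Mul(-1, 236)), 91)) = Add(-504, Mul(Add(Add(Mul(-42, Pow(-4, -1)), Mul(-80, Pow(-89, -1))), Mul(-1, 236)), 91)) = Add(-504, Mul(Add(Add(Mul(-42, Rational(-1, 4)), Mul(-80, Rational(-1, 89))), -236), 91)) = Add(-504, Mul(Add(Add(Rational(21, 2), Rational(80, 89)), -236), 91)) = Add(-504, Mul(Add(Rational(2029, 178), -236), 91)) = Add(-504, Mul(Rational(-39979, 178), 91)) = Add(-504, Rational(-3638089, 178)) = Rational(-3727801, 178)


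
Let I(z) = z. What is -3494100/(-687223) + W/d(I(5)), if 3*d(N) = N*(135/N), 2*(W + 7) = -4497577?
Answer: -1030177836931/20616690 ≈ -49968.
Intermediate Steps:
W = -4497591/2 (W = -7 + (½)*(-4497577) = -7 - 4497577/2 = -4497591/2 ≈ -2.2488e+6)
d(N) = 45 (d(N) = (N*(135/N))/3 = (⅓)*135 = 45)
-3494100/(-687223) + W/d(I(5)) = -3494100/(-687223) - 4497591/2/45 = -3494100*(-1/687223) - 4497591/2*1/45 = 3494100/687223 - 1499197/30 = -1030177836931/20616690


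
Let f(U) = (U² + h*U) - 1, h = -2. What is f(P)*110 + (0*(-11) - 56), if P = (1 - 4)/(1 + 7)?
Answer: -2177/32 ≈ -68.031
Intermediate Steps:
P = -3/8 ≈ -0.37500
f(U) = -1 + U² - 2*U (f(U) = (U² - 2*U) - 1 = -1 + U² - 2*U)
f(P)*110 + (0*(-11) - 56) = (-1 + (-3/8)² - 2*(-3/8))*110 + (0*(-11) - 56) = (-1 + 9/64 + ¾)*110 + (0 - 56) = -7/64*110 - 56 = -385/32 - 56 = -2177/32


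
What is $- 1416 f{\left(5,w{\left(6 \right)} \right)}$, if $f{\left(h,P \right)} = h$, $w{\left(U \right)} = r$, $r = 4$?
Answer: $-7080$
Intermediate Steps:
$w{\left(U \right)} = 4$
$- 1416 f{\left(5,w{\left(6 \right)} \right)} = \left(-1416\right) 5 = -7080$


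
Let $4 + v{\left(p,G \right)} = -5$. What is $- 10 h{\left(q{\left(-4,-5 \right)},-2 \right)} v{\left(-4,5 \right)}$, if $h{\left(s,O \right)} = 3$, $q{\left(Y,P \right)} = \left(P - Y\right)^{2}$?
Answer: $270$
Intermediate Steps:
$v{\left(p,G \right)} = -9$ ($v{\left(p,G \right)} = -4 - 5 = -9$)
$- 10 h{\left(q{\left(-4,-5 \right)},-2 \right)} v{\left(-4,5 \right)} = \left(-10\right) 3 \left(-9\right) = \left(-30\right) \left(-9\right) = 270$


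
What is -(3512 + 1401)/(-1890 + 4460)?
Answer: -4913/2570 ≈ -1.9117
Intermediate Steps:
-(3512 + 1401)/(-1890 + 4460) = -4913/2570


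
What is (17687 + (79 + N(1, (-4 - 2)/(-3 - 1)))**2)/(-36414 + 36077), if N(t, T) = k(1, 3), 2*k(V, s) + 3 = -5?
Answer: -23312/337 ≈ -69.175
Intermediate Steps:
k(V, s) = -4 (k(V, s) = -3/2 + (1/2)*(-5) = -3/2 - 5/2 = -4)
N(t, T) = -4
(17687 + (79 + N(1, (-4 - 2)/(-3 - 1)))**2)/(-36414 + 36077) = (17687 + (79 - 4)**2)/(-36414 + 36077) = (17687 + 75**2)/(-337) = (17687 + 5625)*(-1/337) = 23312*(-1/337) = -23312/337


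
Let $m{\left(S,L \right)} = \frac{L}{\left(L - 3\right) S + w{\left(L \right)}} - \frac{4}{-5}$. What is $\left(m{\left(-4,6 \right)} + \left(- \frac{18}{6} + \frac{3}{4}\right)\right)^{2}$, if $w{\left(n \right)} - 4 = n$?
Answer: $\frac{7921}{400} \approx 19.802$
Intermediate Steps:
$w{\left(n \right)} = 4 + n$
$m{\left(S,L \right)} = \frac{4}{5} + \frac{L}{4 + L + S \left(-3 + L\right)}$ ($m{\left(S,L \right)} = \frac{L}{\left(L - 3\right) S + \left(4 + L\right)} - \frac{4}{-5} = \frac{L}{\left(L - 3\right) S + \left(4 + L\right)} - - \frac{4}{5} = \frac{L}{\left(-3 + L\right) S + \left(4 + L\right)} + \frac{4}{5} = \frac{L}{S \left(-3 + L\right) + \left(4 + L\right)} + \frac{4}{5} = \frac{L}{4 + L + S \left(-3 + L\right)} + \frac{4}{5} = \frac{4}{5} + \frac{L}{4 + L + S \left(-3 + L\right)}$)
$\left(m{\left(-4,6 \right)} + \left(- \frac{18}{6} + \frac{3}{4}\right)\right)^{2} = \left(\frac{16 - -48 + 9 \cdot 6 + 4 \cdot 6 \left(-4\right)}{5 \left(4 + 6 - -12 + 6 \left(-4\right)\right)} + \left(- \frac{18}{6} + \frac{3}{4}\right)\right)^{2} = \left(\frac{16 + 48 + 54 - 96}{5 \left(4 + 6 + 12 - 24\right)} + \left(\left(-18\right) \frac{1}{6} + 3 \cdot \frac{1}{4}\right)\right)^{2} = \left(\frac{1}{5} \frac{1}{-2} \cdot 22 + \left(-3 + \frac{3}{4}\right)\right)^{2} = \left(\frac{1}{5} \left(- \frac{1}{2}\right) 22 - \frac{9}{4}\right)^{2} = \left(- \frac{11}{5} - \frac{9}{4}\right)^{2} = \left(- \frac{89}{20}\right)^{2} = \frac{7921}{400}$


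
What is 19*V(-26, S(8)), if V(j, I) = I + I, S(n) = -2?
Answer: -76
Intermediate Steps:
V(j, I) = 2*I
19*V(-26, S(8)) = 19*(2*(-2)) = 19*(-4) = -76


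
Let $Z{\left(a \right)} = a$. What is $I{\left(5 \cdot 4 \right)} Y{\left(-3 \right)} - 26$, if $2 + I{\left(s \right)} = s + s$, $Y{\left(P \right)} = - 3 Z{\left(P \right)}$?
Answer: $316$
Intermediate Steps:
$Y{\left(P \right)} = - 3 P$
$I{\left(s \right)} = -2 + 2 s$ ($I{\left(s \right)} = -2 + \left(s + s\right) = -2 + 2 s$)
$I{\left(5 \cdot 4 \right)} Y{\left(-3 \right)} - 26 = \left(-2 + 2 \cdot 5 \cdot 4\right) \left(\left(-3\right) \left(-3\right)\right) - 26 = \left(-2 + 2 \cdot 20\right) 9 - 26 = \left(-2 + 40\right) 9 - 26 = 38 \cdot 9 - 26 = 342 - 26 = 316$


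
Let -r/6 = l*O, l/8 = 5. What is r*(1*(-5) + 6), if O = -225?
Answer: 54000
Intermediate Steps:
l = 40 (l = 8*5 = 40)
r = 54000 (r = -240*(-225) = -6*(-9000) = 54000)
r*(1*(-5) + 6) = 54000*(1*(-5) + 6) = 54000*(-5 + 6) = 54000*1 = 54000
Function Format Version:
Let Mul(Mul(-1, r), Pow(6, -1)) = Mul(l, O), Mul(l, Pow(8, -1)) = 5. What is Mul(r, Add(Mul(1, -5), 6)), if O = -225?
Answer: 54000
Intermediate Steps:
l = 40 (l = Mul(8, 5) = 40)
r = 54000 (r = Mul(-6, Mul(40, -225)) = Mul(-6, -9000) = 54000)
Mul(r, Add(Mul(1, -5), 6)) = Mul(54000, Add(Mul(1, -5), 6)) = Mul(54000, Add(-5, 6)) = Mul(54000, 1) = 54000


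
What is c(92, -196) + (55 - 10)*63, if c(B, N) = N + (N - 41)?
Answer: 2402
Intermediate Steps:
c(B, N) = -41 + 2*N (c(B, N) = N + (-41 + N) = -41 + 2*N)
c(92, -196) + (55 - 10)*63 = (-41 + 2*(-196)) + (55 - 10)*63 = (-41 - 392) + 45*63 = -433 + 2835 = 2402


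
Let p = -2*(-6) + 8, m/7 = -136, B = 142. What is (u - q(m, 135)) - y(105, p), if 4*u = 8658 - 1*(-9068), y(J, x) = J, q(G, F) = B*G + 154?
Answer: 278713/2 ≈ 1.3936e+5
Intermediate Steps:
m = -952 (m = 7*(-136) = -952)
q(G, F) = 154 + 142*G (q(G, F) = 142*G + 154 = 154 + 142*G)
p = 20 (p = 12 + 8 = 20)
u = 8863/2 (u = (8658 - 1*(-9068))/4 = (8658 + 9068)/4 = (1/4)*17726 = 8863/2 ≈ 4431.5)
(u - q(m, 135)) - y(105, p) = (8863/2 - (154 + 142*(-952))) - 1*105 = (8863/2 - (154 - 135184)) - 105 = (8863/2 - 1*(-135030)) - 105 = (8863/2 + 135030) - 105 = 278923/2 - 105 = 278713/2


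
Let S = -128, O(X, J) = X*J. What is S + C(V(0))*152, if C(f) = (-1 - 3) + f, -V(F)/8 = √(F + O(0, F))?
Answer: -736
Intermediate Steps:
O(X, J) = J*X
V(F) = -8*√F (V(F) = -8*√(F + F*0) = -8*√(F + 0) = -8*√F)
C(f) = -4 + f
S + C(V(0))*152 = -128 + (-4 - 8*√0)*152 = -128 + (-4 - 8*0)*152 = -128 + (-4 + 0)*152 = -128 - 4*152 = -128 - 608 = -736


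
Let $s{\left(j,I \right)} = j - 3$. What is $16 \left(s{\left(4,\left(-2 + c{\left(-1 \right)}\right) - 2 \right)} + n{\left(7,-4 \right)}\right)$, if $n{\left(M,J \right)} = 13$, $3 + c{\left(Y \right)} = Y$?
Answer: $224$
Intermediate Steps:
$c{\left(Y \right)} = -3 + Y$
$s{\left(j,I \right)} = -3 + j$
$16 \left(s{\left(4,\left(-2 + c{\left(-1 \right)}\right) - 2 \right)} + n{\left(7,-4 \right)}\right) = 16 \left(\left(-3 + 4\right) + 13\right) = 16 \left(1 + 13\right) = 16 \cdot 14 = 224$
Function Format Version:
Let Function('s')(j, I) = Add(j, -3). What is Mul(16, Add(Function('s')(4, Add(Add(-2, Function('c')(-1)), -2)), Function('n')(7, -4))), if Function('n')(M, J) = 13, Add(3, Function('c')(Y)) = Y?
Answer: 224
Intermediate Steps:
Function('c')(Y) = Add(-3, Y)
Function('s')(j, I) = Add(-3, j)
Mul(16, Add(Function('s')(4, Add(Add(-2, Function('c')(-1)), -2)), Function('n')(7, -4))) = Mul(16, Add(Add(-3, 4), 13)) = Mul(16, Add(1, 13)) = Mul(16, 14) = 224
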